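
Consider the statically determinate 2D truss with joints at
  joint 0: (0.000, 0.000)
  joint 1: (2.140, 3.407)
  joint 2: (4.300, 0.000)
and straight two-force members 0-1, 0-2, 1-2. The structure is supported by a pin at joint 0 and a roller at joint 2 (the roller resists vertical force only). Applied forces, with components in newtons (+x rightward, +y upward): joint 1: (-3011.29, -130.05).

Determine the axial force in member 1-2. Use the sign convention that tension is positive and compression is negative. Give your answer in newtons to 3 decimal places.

2748.384

N=3 nodes, M=3 members, R=3 reactions → 2N=6, M+R=6
member 0 (0-1): L=4.0233, (cx,cy)=(0.5319,0.8468)
member 1 (0-2): L=4.3000, (cx,cy)=(1.0000,0.0000)
member 2 (1-2): L=4.0340, (cx,cy)=(0.5354,-0.8446)
solve A·x = −loads:
  F[0-1] = -2894.6890 N (compression)
  F[0-2] = -1471.6146 N (compression)
  F[1-2] = +2748.3844 N (tension)
  Rx@0 = +3011.2900 N
  Ry@0 = +2451.2495 N
  Ry@2 = -2321.1995 N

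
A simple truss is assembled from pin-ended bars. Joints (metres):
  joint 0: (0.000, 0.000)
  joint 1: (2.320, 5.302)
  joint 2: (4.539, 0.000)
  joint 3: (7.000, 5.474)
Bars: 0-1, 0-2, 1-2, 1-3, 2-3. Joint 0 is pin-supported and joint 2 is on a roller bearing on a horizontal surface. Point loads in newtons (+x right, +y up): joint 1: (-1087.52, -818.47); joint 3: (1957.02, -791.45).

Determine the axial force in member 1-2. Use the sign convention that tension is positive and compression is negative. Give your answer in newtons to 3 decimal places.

N=4 nodes, M=5 members, R=3 reactions → 2N=8, M+R=8
member 0 (0-1): L=5.7874, (cx,cy)=(0.4009,0.9161)
member 1 (0-2): L=4.5390, (cx,cy)=(1.0000,0.0000)
member 2 (1-2): L=5.7476, (cx,cy)=(0.3861,-0.9225)
member 3 (1-3): L=4.6832, (cx,cy)=(0.9993,0.0367)
member 4 (2-3): L=6.0018, (cx,cy)=(0.4100,0.9121)
solve A·x = −loads:
  F[0-1] = +1221.2282 N (tension)
  F[0-2] = +379.9423 N (tension)
  F[1-2] = -2006.4083 N (compression)
  F[1-3] = +2353.2848 N (tension)
  F[2-3] = -962.5192 N (compression)
  Rx@0 = -869.5000 N
  Ry@0 = -1118.8081 N
  Ry@2 = +2728.7281 N

-2006.408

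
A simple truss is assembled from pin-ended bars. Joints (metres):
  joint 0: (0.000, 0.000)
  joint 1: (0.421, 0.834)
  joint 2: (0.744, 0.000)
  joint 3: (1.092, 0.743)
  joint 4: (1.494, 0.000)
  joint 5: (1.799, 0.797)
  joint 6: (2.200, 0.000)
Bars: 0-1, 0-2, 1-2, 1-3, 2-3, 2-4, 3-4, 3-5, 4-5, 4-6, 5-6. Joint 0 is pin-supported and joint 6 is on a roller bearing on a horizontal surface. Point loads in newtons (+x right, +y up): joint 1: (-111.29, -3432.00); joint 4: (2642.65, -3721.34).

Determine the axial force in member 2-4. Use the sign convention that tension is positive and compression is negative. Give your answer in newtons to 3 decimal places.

5314.284

N=7 nodes, M=11 members, R=3 reactions → 2N=14, M+R=14
member 0 (0-1): L=0.9342, (cx,cy)=(0.4506,0.8927)
member 1 (0-2): L=0.7440, (cx,cy)=(1.0000,0.0000)
member 2 (1-2): L=0.8944, (cx,cy)=(0.3612,-0.9325)
member 3 (1-3): L=0.6771, (cx,cy)=(0.9909,-0.1344)
member 4 (2-3): L=0.8205, (cx,cy)=(0.4242,0.9056)
member 5 (2-4): L=0.7500, (cx,cy)=(1.0000,0.0000)
member 6 (3-4): L=0.8448, (cx,cy)=(0.4759,-0.8795)
member 7 (3-5): L=0.7091, (cx,cy)=(0.9971,0.0762)
member 8 (4-5): L=0.8534, (cx,cy)=(0.3574,0.9339)
member 9 (4-6): L=0.7060, (cx,cy)=(1.0000,0.0000)
member 10 (5-6): L=0.8922, (cx,cy)=(0.4495,-0.8933)
solve A·x = −loads:
  F[0-1] = -4493.7884 N (compression)
  F[0-2] = +4556.4209 N (tension)
  F[1-2] = +949.8091 N (tension)
  F[1-3] = -2277.4547 N (compression)
  F[2-3] = -978.0402 N (compression)
  F[2-4] = +5314.2839 N (tension)
  F[3-4] = +410.0866 N (tension)
  F[3-5] = -2875.1290 N (compression)
  F[4-5] = +3598.3373 N (tension)
  F[4-6] = +1580.7043 N (tension)
  F[5-6] = -3516.9446 N (compression)
  Rx@0 = -2531.3600 N
  Ry@0 = +4011.6409 N
  Ry@6 = +3141.6991 N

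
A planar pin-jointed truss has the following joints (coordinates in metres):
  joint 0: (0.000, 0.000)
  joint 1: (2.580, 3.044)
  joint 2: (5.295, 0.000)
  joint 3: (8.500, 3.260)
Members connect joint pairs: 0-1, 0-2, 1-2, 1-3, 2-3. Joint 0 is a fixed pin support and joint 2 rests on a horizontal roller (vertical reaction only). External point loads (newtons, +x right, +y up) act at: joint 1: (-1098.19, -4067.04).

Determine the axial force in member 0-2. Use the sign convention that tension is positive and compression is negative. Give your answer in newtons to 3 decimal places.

1204.397

N=4 nodes, M=5 members, R=3 reactions → 2N=8, M+R=8
member 0 (0-1): L=3.9903, (cx,cy)=(0.6466,0.7629)
member 1 (0-2): L=5.2950, (cx,cy)=(1.0000,0.0000)
member 2 (1-2): L=4.0789, (cx,cy)=(0.6656,-0.7463)
member 3 (1-3): L=5.9239, (cx,cy)=(0.9993,0.0365)
member 4 (2-3): L=4.5716, (cx,cy)=(0.7011,0.7131)
solve A·x = −loads:
  F[0-1] = -3561.2277 N (compression)
  F[0-2] = +1204.3971 N (tension)
  F[1-2] = -1809.4203 N (compression)
  F[1-3] = -0.0000 N (compression)
  F[2-3] = +0.0000 N (tension)
  Rx@0 = +1098.1900 N
  Ry@0 = +2716.6957 N
  Ry@2 = +1350.3443 N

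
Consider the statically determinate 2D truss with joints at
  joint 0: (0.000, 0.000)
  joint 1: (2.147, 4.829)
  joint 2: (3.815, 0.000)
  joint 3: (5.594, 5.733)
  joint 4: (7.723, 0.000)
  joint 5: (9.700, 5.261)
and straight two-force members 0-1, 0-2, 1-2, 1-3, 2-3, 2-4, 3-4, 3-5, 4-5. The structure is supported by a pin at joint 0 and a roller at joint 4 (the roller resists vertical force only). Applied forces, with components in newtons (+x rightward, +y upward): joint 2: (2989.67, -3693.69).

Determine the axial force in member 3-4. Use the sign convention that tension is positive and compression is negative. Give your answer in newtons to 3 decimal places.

N=6 nodes, M=9 members, R=3 reactions → 2N=12, M+R=12
member 0 (0-1): L=5.2848, (cx,cy)=(0.4063,0.9138)
member 1 (0-2): L=3.8150, (cx,cy)=(1.0000,0.0000)
member 2 (1-2): L=5.1090, (cx,cy)=(0.3265,-0.9452)
member 3 (1-3): L=3.5636, (cx,cy)=(0.9673,0.2537)
member 4 (2-3): L=6.0027, (cx,cy)=(0.2964,0.9551)
member 5 (2-4): L=3.9080, (cx,cy)=(1.0000,0.0000)
member 6 (3-4): L=6.1155, (cx,cy)=(0.3481,-0.9374)
member 7 (3-5): L=4.1330, (cx,cy)=(0.9935,-0.1142)
member 8 (4-5): L=5.6202, (cx,cy)=(0.3518,0.9361)
solve A·x = −loads:
  F[0-1] = -2045.4944 N (compression)
  F[0-2] = +3820.6753 N (tension)
  F[1-2] = +1601.7724 N (tension)
  F[1-3] = -1399.7481 N (compression)
  F[2-3] = +2282.2224 N (tension)
  F[2-4] = +677.5833 N (tension)
  F[3-4] = -1946.3566 N (compression)
  F[3-5] = +0.0000 N (tension)
  F[4-5] = -0.0000 N (compression)
  Rx@0 = -2989.6700 N
  Ry@0 = +1869.0846 N
  Ry@4 = +1824.6054 N

-1946.357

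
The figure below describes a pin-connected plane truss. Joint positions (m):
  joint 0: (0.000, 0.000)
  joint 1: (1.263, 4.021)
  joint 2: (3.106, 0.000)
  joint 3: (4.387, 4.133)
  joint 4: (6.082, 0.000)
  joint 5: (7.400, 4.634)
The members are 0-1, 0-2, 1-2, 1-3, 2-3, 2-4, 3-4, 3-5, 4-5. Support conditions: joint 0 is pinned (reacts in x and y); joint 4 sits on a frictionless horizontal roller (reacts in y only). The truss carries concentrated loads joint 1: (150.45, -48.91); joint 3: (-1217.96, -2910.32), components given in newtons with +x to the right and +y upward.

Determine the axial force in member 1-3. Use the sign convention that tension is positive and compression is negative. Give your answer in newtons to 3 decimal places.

N=6 nodes, M=9 members, R=3 reactions → 2N=12, M+R=12
member 0 (0-1): L=4.2147, (cx,cy)=(0.2997,0.9540)
member 1 (0-2): L=3.1060, (cx,cy)=(1.0000,0.0000)
member 2 (1-2): L=4.4232, (cx,cy)=(0.4167,-0.9091)
member 3 (1-3): L=3.1260, (cx,cy)=(0.9994,0.0358)
member 4 (2-3): L=4.3270, (cx,cy)=(0.2961,0.9552)
member 5 (2-4): L=2.9760, (cx,cy)=(1.0000,0.0000)
member 6 (3-4): L=4.4671, (cx,cy)=(0.3794,-0.9252)
member 7 (3-5): L=3.0544, (cx,cy)=(0.9865,0.1640)
member 8 (4-5): L=4.8178, (cx,cy)=(0.2736,0.9619)
solve A·x = −loads:
  F[0-1] = -1654.0396 N (compression)
  F[0-2] = -571.8503 N (compression)
  F[1-2] = +1629.8204 N (tension)
  F[1-3] = -1326.0462 N (compression)
  F[2-3] = -1551.1406 N (compression)
  F[2-4] = +566.4504 N (tension)
  F[3-4] = -1492.8457 N (compression)
  F[3-5] = -0.0000 N (compression)
  F[4-5] = -0.0000 N (compression)
  Rx@0 = +1067.5100 N
  Ry@0 = +1578.0268 N
  Ry@4 = +1381.2032 N

-1326.046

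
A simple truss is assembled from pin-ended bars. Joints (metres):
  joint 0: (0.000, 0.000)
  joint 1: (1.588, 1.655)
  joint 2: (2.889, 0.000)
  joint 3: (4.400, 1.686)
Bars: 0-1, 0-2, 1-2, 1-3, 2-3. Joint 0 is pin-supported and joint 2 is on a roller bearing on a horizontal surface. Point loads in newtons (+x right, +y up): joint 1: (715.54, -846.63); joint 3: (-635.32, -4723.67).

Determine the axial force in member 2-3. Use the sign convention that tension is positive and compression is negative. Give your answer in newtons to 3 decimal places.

N=4 nodes, M=5 members, R=3 reactions → 2N=8, M+R=8
member 0 (0-1): L=2.2936, (cx,cy)=(0.6924,0.7216)
member 1 (0-2): L=2.8890, (cx,cy)=(1.0000,0.0000)
member 2 (1-2): L=2.1051, (cx,cy)=(0.6180,-0.7862)
member 3 (1-3): L=2.8122, (cx,cy)=(0.9999,0.0110)
member 4 (2-3): L=2.2640, (cx,cy)=(0.6674,0.7447)
solve A·x = −loads:
  F[0-1] = +2949.7719 N (tension)
  F[0-2] = -1962.0555 N (compression)
  F[1-2] = -3733.3029 N (compression)
  F[1-3] = +3634.1761 N (tension)
  F[2-3] = -6396.8624 N (compression)
  Rx@0 = -80.2200 N
  Ry@0 = -2128.4420 N
  Ry@2 = +7698.7420 N

-6396.862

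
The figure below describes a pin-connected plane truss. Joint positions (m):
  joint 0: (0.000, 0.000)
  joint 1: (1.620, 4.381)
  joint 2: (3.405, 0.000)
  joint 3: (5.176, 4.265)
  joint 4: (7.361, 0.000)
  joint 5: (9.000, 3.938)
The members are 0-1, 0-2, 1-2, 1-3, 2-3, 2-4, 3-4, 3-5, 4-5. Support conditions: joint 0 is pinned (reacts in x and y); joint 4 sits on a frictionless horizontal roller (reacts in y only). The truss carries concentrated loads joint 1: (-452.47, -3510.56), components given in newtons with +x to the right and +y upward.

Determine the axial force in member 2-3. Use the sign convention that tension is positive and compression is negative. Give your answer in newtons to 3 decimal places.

528.703

N=6 nodes, M=9 members, R=3 reactions → 2N=12, M+R=12
member 0 (0-1): L=4.6709, (cx,cy)=(0.3468,0.9379)
member 1 (0-2): L=3.4050, (cx,cy)=(1.0000,0.0000)
member 2 (1-2): L=4.7307, (cx,cy)=(0.3773,-0.9261)
member 3 (1-3): L=3.5579, (cx,cy)=(0.9995,-0.0326)
member 4 (2-3): L=4.6181, (cx,cy)=(0.3835,0.9235)
member 5 (2-4): L=3.9560, (cx,cy)=(1.0000,0.0000)
member 6 (3-4): L=4.7921, (cx,cy)=(0.4560,-0.8900)
member 7 (3-5): L=3.8380, (cx,cy)=(0.9964,-0.0852)
member 8 (4-5): L=4.2655, (cx,cy)=(0.3842,0.9232)
solve A·x = −loads:
  F[0-1] = -3206.2689 N (compression)
  F[0-2] = +659.5481 N (tension)
  F[1-2] = -527.2547 N (compression)
  F[1-3] = -460.8474 N (compression)
  F[2-3] = +528.7034 N (tension)
  F[2-4] = +257.8485 N (tension)
  F[3-4] = -565.5112 N (compression)
  F[3-5] = -0.0000 N (compression)
  F[4-5] = +0.0000 N (tension)
  Rx@0 = +452.4700 N
  Ry@0 = +3007.2539 N
  Ry@4 = +503.3061 N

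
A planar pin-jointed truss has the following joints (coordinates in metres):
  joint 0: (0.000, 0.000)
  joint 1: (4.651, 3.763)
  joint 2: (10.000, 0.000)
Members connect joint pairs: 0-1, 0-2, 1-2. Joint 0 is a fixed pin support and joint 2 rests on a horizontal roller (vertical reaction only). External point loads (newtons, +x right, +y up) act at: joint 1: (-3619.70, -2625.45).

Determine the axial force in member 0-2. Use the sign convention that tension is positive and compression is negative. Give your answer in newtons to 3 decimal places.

N=3 nodes, M=3 members, R=3 reactions → 2N=6, M+R=6
member 0 (0-1): L=5.9826, (cx,cy)=(0.7774,0.6290)
member 1 (0-2): L=10.0000, (cx,cy)=(1.0000,0.0000)
member 2 (1-2): L=6.5400, (cx,cy)=(0.8179,-0.5754)
solve A·x = −loads:
  F[0-1] = -4398.2593 N (compression)
  F[0-2] = -200.4223 N (compression)
  F[1-2] = +245.0491 N (tension)
  Rx@0 = +3619.7000 N
  Ry@0 = +2766.4463 N
  Ry@2 = -140.9963 N

-200.422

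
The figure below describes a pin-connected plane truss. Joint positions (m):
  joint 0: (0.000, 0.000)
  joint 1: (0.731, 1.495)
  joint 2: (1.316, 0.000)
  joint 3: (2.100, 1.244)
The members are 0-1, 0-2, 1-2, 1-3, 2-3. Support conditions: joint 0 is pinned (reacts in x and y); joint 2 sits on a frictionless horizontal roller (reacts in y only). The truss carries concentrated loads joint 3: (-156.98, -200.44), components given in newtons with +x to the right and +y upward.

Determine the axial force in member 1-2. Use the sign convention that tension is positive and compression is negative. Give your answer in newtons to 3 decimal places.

N=4 nodes, M=5 members, R=3 reactions → 2N=8, M+R=8
member 0 (0-1): L=1.6641, (cx,cy)=(0.4393,0.8984)
member 1 (0-2): L=1.3160, (cx,cy)=(1.0000,0.0000)
member 2 (1-2): L=1.6054, (cx,cy)=(0.3644,-0.9312)
member 3 (1-3): L=1.3918, (cx,cy)=(0.9836,-0.1803)
member 4 (2-3): L=1.4704, (cx,cy)=(0.5332,0.8460)
solve A·x = −loads:
  F[0-1] = -32.2593 N (compression)
  F[0-2] = -142.8097 N (compression)
  F[1-2] = +36.5309 N (tension)
  F[1-3] = -27.9402 N (compression)
  F[2-3] = -242.8810 N (compression)
  Rx@0 = +156.9800 N
  Ry@0 = +28.9804 N
  Ry@2 = +171.4596 N

36.531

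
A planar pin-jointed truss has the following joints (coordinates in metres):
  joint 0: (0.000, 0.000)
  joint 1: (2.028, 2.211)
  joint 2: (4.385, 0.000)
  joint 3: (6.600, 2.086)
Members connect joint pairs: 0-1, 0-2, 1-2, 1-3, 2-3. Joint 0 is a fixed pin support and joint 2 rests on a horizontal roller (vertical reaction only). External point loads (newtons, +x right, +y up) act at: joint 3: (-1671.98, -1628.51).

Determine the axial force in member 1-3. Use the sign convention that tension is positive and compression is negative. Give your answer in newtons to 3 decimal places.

55.644

N=4 nodes, M=5 members, R=3 reactions → 2N=8, M+R=8
member 0 (0-1): L=3.0002, (cx,cy)=(0.6760,0.7369)
member 1 (0-2): L=4.3850, (cx,cy)=(1.0000,0.0000)
member 2 (1-2): L=3.2317, (cx,cy)=(0.7293,-0.6842)
member 3 (1-3): L=4.5737, (cx,cy)=(0.9996,-0.0273)
member 4 (2-3): L=3.0426, (cx,cy)=(0.7280,0.6856)
solve A·x = −loads:
  F[0-1] = +36.9485 N (tension)
  F[0-2] = -1696.9554 N (compression)
  F[1-2] = -42.0222 N (compression)
  F[1-3] = +55.6444 N (tension)
  F[2-3] = -2373.1220 N (compression)
  Rx@0 = +1671.9800 N
  Ry@0 = -27.2290 N
  Ry@2 = +1655.7390 N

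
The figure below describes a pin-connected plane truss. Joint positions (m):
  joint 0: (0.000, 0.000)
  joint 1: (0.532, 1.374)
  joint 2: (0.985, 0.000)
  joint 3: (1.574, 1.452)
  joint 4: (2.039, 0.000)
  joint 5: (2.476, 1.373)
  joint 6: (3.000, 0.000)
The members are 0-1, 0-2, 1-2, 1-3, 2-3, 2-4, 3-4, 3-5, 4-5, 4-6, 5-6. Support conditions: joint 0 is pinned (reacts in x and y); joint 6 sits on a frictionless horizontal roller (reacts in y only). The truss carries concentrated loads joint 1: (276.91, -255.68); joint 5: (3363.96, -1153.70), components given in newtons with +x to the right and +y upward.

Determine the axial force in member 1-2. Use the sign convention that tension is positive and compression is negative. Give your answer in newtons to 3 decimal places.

-1535.823

N=7 nodes, M=11 members, R=3 reactions → 2N=14, M+R=14
member 0 (0-1): L=1.4734, (cx,cy)=(0.3611,0.9325)
member 1 (0-2): L=0.9850, (cx,cy)=(1.0000,0.0000)
member 2 (1-2): L=1.4467, (cx,cy)=(0.3131,-0.9497)
member 3 (1-3): L=1.0449, (cx,cy)=(0.9972,0.0746)
member 4 (2-3): L=1.5669, (cx,cy)=(0.3759,0.9267)
member 5 (2-4): L=1.0540, (cx,cy)=(1.0000,0.0000)
member 6 (3-4): L=1.5246, (cx,cy)=(0.3050,-0.9524)
member 7 (3-5): L=0.9055, (cx,cy)=(0.9962,-0.0872)
member 8 (4-5): L=1.4409, (cx,cy)=(0.3033,0.9529)
member 9 (4-6): L=0.9610, (cx,cy)=(1.0000,0.0000)
member 10 (5-6): L=1.4696, (cx,cy)=(0.3566,-0.9343)
solve A·x = −loads:
  F[0-1] = +1345.3006 N (tension)
  F[0-2] = +3155.1219 N (tension)
  F[1-2] = -1535.8233 N (compression)
  F[1-3] = +691.6581 N (tension)
  F[2-3] = +1574.0321 N (tension)
  F[2-4] = +2082.5566 N (tension)
  F[3-4] = -1752.7849 N (compression)
  F[3-5] = +1822.9368 N (tension)
  F[4-5] = +1751.7864 N (tension)
  F[4-6] = +1016.6763 N (tension)
  F[5-6] = -2851.3376 N (compression)
  Rx@0 = -3640.8700 N
  Ry@0 = -1254.5448 N
  Ry@6 = +2663.9248 N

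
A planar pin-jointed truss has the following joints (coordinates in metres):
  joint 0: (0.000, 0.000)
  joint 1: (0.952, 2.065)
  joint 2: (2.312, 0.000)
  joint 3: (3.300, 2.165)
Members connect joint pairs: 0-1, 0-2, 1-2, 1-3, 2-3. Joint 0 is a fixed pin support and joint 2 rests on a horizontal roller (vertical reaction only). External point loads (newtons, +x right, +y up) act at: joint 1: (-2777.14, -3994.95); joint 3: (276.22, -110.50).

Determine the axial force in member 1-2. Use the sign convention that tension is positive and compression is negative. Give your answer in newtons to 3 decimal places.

651.115

N=4 nodes, M=5 members, R=3 reactions → 2N=8, M+R=8
member 0 (0-1): L=2.2739, (cx,cy)=(0.4187,0.9081)
member 1 (0-2): L=2.3120, (cx,cy)=(1.0000,0.0000)
member 2 (1-2): L=2.4726, (cx,cy)=(0.5500,-0.8351)
member 3 (1-3): L=2.3501, (cx,cy)=(0.9991,0.0426)
member 4 (2-3): L=2.3798, (cx,cy)=(0.4152,0.9097)
solve A·x = −loads:
  F[0-1] = -4982.2078 N (compression)
  F[0-2] = -415.0305 N (compression)
  F[1-2] = +651.1146 N (tension)
  F[1-3] = +333.4232 N (tension)
  F[2-3] = -137.0573 N (compression)
  Rx@0 = +2500.9200 N
  Ry@0 = +4524.5397 N
  Ry@2 = -419.0897 N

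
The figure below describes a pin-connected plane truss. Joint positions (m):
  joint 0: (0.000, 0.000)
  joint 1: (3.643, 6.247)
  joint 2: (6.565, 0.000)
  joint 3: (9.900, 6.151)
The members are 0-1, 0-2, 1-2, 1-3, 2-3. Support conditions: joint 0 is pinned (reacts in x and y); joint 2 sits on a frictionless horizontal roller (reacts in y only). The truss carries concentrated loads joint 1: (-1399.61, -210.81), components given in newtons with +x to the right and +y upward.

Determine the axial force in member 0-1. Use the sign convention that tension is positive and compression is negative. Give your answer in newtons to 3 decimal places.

-1650.348

N=4 nodes, M=5 members, R=3 reactions → 2N=8, M+R=8
member 0 (0-1): L=7.2316, (cx,cy)=(0.5038,0.8638)
member 1 (0-2): L=6.5650, (cx,cy)=(1.0000,0.0000)
member 2 (1-2): L=6.8966, (cx,cy)=(0.4237,-0.9058)
member 3 (1-3): L=6.2577, (cx,cy)=(0.9999,-0.0153)
member 4 (2-3): L=6.9969, (cx,cy)=(0.4766,0.8791)
solve A·x = −loads:
  F[0-1] = -1650.3483 N (compression)
  F[0-2] = -568.2318 N (compression)
  F[1-2] = +1341.1592 N (tension)
  F[1-3] = -0.0000 N (compression)
  F[2-3] = +0.0000 N (tension)
  Rx@0 = +1399.6100 N
  Ry@0 = +1425.6436 N
  Ry@2 = -1214.8336 N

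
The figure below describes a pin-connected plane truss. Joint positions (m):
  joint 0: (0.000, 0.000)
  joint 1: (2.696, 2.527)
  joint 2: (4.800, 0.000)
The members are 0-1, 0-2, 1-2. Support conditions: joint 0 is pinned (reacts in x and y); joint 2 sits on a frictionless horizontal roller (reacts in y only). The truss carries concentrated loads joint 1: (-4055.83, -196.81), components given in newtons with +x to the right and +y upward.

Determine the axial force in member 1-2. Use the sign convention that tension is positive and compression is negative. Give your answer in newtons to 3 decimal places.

2634.608

N=3 nodes, M=3 members, R=3 reactions → 2N=6, M+R=6
member 0 (0-1): L=3.6952, (cx,cy)=(0.7296,0.6839)
member 1 (0-2): L=4.8000, (cx,cy)=(1.0000,0.0000)
member 2 (1-2): L=3.2882, (cx,cy)=(0.6399,-0.7685)
solve A·x = −loads:
  F[0-1] = -3248.4197 N (compression)
  F[0-2] = -1685.7677 N (compression)
  F[1-2] = +2634.6076 N (tension)
  Rx@0 = +4055.8300 N
  Ry@0 = +2221.4939 N
  Ry@2 = -2024.6839 N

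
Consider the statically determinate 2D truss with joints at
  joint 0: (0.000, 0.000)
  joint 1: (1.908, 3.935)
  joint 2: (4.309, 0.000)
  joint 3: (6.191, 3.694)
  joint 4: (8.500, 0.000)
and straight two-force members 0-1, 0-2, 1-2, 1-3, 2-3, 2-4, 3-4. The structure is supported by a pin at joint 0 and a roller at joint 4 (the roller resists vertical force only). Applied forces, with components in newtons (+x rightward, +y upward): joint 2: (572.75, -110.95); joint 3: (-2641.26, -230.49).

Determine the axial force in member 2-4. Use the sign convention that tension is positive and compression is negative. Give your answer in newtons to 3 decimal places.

-577.398

N=5 nodes, M=7 members, R=3 reactions → 2N=10, M+R=10
member 0 (0-1): L=4.3732, (cx,cy)=(0.4363,0.8998)
member 1 (0-2): L=4.3090, (cx,cy)=(1.0000,0.0000)
member 2 (1-2): L=4.6097, (cx,cy)=(0.5209,-0.8536)
member 3 (1-3): L=4.2898, (cx,cy)=(0.9984,-0.0562)
member 4 (2-3): L=4.1458, (cx,cy)=(0.4540,0.8910)
member 5 (2-4): L=4.1910, (cx,cy)=(1.0000,0.0000)
member 6 (3-4): L=4.3563, (cx,cy)=(0.5300,-0.8480)
solve A·x = −loads:
  F[0-1] = -1406.0600 N (compression)
  F[0-2] = -1455.0517 N (compression)
  F[1-2] = +1576.6647 N (tension)
  F[1-3] = -1436.9524 N (compression)
  F[2-3] = -1385.9945 N (compression)
  F[2-4] = -577.3983 N (compression)
  F[3-4] = +1089.3482 N (tension)
  Rx@0 = +2068.5100 N
  Ry@0 = +1265.1773 N
  Ry@4 = -923.7373 N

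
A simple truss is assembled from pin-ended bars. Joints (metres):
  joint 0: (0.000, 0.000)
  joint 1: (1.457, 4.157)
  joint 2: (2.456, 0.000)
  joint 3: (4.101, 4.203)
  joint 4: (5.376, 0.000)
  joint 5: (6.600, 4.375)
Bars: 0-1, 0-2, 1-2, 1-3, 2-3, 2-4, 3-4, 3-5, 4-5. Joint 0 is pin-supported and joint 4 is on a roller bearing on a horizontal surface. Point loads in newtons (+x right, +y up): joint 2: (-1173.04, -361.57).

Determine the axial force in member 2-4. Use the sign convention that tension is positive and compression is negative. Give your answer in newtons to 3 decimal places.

50.109

N=6 nodes, M=9 members, R=3 reactions → 2N=12, M+R=12
member 0 (0-1): L=4.4049, (cx,cy)=(0.3308,0.9437)
member 1 (0-2): L=2.4560, (cx,cy)=(1.0000,0.0000)
member 2 (1-2): L=4.2754, (cx,cy)=(0.2337,-0.9723)
member 3 (1-3): L=2.6444, (cx,cy)=(0.9998,0.0174)
member 4 (2-3): L=4.5135, (cx,cy)=(0.3645,0.9312)
member 5 (2-4): L=2.9200, (cx,cy)=(1.0000,0.0000)
member 6 (3-4): L=4.3921, (cx,cy)=(0.2903,-0.9569)
member 7 (3-5): L=2.5049, (cx,cy)=(0.9976,0.0687)
member 8 (4-5): L=4.5430, (cx,cy)=(0.2694,0.9630)
solve A·x = −loads:
  F[0-1] = -208.1019 N (compression)
  F[0-2] = -1104.2072 N (compression)
  F[1-2] = +199.9124 N (tension)
  F[1-3] = -115.5628 N (compression)
  F[2-3] = +179.5412 N (tension)
  F[2-4] = +50.1086 N (tension)
  F[3-4] = -172.6146 N (compression)
  F[3-5] = -0.0000 N (compression)
  F[4-5] = +0.0000 N (tension)
  Rx@0 = +1173.0400 N
  Ry@0 = +196.3885 N
  Ry@4 = +165.1815 N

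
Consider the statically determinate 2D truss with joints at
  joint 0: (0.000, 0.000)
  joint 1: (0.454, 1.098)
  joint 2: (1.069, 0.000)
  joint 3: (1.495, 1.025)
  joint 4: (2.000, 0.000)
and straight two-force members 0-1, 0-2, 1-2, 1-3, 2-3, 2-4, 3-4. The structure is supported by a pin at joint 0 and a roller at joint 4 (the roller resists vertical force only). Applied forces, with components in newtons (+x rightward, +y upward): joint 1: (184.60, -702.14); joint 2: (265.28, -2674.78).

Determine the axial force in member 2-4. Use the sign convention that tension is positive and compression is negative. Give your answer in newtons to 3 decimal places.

832.832

N=5 nodes, M=7 members, R=3 reactions → 2N=10, M+R=10
member 0 (0-1): L=1.1882, (cx,cy)=(0.3821,0.9241)
member 1 (0-2): L=1.0690, (cx,cy)=(1.0000,0.0000)
member 2 (1-2): L=1.2585, (cx,cy)=(0.4887,-0.8725)
member 3 (1-3): L=1.0436, (cx,cy)=(0.9976,-0.0700)
member 4 (2-3): L=1.1100, (cx,cy)=(0.3838,0.9234)
member 5 (2-4): L=0.9310, (cx,cy)=(1.0000,0.0000)
member 6 (3-4): L=1.1427, (cx,cy)=(0.4420,-0.8970)
solve A·x = −loads:
  F[0-1] = -1825.0012 N (compression)
  F[0-2] = +1147.2202 N (tension)
  F[1-2] = +1248.1849 N (tension)
  F[1-3] = -1495.5619 N (compression)
  F[2-3] = +1717.2865 N (tension)
  F[2-4] = +832.8318 N (tension)
  F[3-4] = -1884.4269 N (compression)
  Rx@0 = -449.8800 N
  Ry@0 = +1686.5189 N
  Ry@4 = +1690.4011 N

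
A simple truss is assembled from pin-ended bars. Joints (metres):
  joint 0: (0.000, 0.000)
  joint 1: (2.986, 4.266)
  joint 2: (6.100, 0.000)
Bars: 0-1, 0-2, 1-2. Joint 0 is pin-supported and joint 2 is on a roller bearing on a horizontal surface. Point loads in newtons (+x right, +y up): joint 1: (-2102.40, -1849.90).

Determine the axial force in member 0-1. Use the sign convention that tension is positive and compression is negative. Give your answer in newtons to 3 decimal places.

-2947.403

N=3 nodes, M=3 members, R=3 reactions → 2N=6, M+R=6
member 0 (0-1): L=5.2072, (cx,cy)=(0.5734,0.8192)
member 1 (0-2): L=6.1000, (cx,cy)=(1.0000,0.0000)
member 2 (1-2): L=5.2816, (cx,cy)=(0.5896,-0.8077)
solve A·x = −loads:
  F[0-1] = -2947.4034 N (compression)
  F[0-2] = -412.2511 N (compression)
  F[1-2] = +699.2174 N (tension)
  Rx@0 = +2102.4000 N
  Ry@0 = +2414.6602 N
  Ry@2 = -564.7602 N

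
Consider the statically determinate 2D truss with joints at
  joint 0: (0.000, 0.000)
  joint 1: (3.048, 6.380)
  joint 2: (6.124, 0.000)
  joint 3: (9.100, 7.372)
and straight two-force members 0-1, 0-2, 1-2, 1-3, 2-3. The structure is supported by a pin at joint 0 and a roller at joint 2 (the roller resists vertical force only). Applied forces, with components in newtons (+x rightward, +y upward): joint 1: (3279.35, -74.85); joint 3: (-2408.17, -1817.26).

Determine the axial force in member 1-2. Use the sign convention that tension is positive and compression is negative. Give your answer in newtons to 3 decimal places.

-1922.576

N=4 nodes, M=5 members, R=3 reactions → 2N=8, M+R=8
member 0 (0-1): L=7.0707, (cx,cy)=(0.4311,0.9023)
member 1 (0-2): L=6.1240, (cx,cy)=(1.0000,0.0000)
member 2 (1-2): L=7.0828, (cx,cy)=(0.4343,-0.9008)
member 3 (1-3): L=6.1328, (cx,cy)=(0.9868,0.1618)
member 4 (2-3): L=7.9500, (cx,cy)=(0.3743,0.9273)
solve A·x = −loads:
  F[0-1] = +1510.5823 N (tension)
  F[0-2] = +220.0055 N (tension)
  F[1-2] = -1922.5762 N (compression)
  F[1-3] = -1817.1479 N (compression)
  F[2-3] = -1642.7709 N (compression)
  Rx@0 = -871.1800 N
  Ry@0 = -1363.0227 N
  Ry@2 = +3255.1327 N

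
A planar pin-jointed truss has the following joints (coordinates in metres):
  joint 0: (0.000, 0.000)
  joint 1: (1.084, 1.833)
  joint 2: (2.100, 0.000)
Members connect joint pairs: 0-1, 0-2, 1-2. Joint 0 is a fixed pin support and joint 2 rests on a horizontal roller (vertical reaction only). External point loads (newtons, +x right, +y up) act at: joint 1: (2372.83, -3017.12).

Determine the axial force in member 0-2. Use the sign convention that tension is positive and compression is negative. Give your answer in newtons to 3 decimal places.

N=3 nodes, M=3 members, R=3 reactions → 2N=6, M+R=6
member 0 (0-1): L=2.1295, (cx,cy)=(0.5090,0.8607)
member 1 (0-2): L=2.1000, (cx,cy)=(1.0000,0.0000)
member 2 (1-2): L=2.0957, (cx,cy)=(0.4848,-0.8746)
solve A·x = −loads:
  F[0-1] = +710.3468 N (tension)
  F[0-2] = +2011.2422 N (tension)
  F[1-2] = -4148.6711 N (compression)
  Rx@0 = -2372.8300 N
  Ry@0 = -611.4302 N
  Ry@2 = +3628.5502 N

2011.242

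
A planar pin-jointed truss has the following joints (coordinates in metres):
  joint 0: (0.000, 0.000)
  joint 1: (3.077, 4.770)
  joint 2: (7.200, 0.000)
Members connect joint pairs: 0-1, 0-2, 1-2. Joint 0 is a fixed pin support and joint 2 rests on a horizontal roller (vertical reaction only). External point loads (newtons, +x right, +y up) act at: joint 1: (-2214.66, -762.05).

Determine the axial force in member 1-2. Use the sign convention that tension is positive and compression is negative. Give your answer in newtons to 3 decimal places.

1508.874

N=3 nodes, M=3 members, R=3 reactions → 2N=6, M+R=6
member 0 (0-1): L=5.6763, (cx,cy)=(0.5421,0.8403)
member 1 (0-2): L=7.2000, (cx,cy)=(1.0000,0.0000)
member 2 (1-2): L=6.3049, (cx,cy)=(0.6539,-0.7566)
solve A·x = −loads:
  F[0-1] = -2265.2899 N (compression)
  F[0-2] = -986.7037 N (compression)
  F[1-2] = +1508.8743 N (tension)
  Rx@0 = +2214.6600 N
  Ry@0 = +1903.5917 N
  Ry@2 = -1141.5417 N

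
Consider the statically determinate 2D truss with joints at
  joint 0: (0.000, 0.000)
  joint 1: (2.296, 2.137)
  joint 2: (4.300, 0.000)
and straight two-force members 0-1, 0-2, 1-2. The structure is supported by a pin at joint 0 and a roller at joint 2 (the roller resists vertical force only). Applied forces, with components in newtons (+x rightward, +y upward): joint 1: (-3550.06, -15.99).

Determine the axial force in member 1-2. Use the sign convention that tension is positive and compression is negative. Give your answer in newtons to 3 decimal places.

2406.992

N=3 nodes, M=3 members, R=3 reactions → 2N=6, M+R=6
member 0 (0-1): L=3.1366, (cx,cy)=(0.7320,0.6813)
member 1 (0-2): L=4.3000, (cx,cy)=(1.0000,0.0000)
member 2 (1-2): L=2.9296, (cx,cy)=(0.6840,-0.7294)
solve A·x = −loads:
  F[0-1] = -2600.5168 N (compression)
  F[0-2] = -1646.4865 N (compression)
  F[1-2] = +2406.9916 N (tension)
  Rx@0 = +3550.0600 N
  Ry@0 = +1771.7493 N
  Ry@2 = -1755.7593 N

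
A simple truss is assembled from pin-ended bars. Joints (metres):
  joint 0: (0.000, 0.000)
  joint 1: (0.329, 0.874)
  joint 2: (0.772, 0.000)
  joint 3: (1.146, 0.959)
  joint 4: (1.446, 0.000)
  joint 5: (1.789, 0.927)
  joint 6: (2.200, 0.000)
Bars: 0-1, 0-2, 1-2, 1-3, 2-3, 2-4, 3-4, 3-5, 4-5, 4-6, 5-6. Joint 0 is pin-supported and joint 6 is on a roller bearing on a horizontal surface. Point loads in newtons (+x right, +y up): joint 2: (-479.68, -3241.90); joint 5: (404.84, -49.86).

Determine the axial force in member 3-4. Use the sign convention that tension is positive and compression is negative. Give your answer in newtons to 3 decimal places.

-1326.456

N=7 nodes, M=11 members, R=3 reactions → 2N=14, M+R=14
member 0 (0-1): L=0.9339, (cx,cy)=(0.3523,0.9359)
member 1 (0-2): L=0.7720, (cx,cy)=(1.0000,0.0000)
member 2 (1-2): L=0.9799, (cx,cy)=(0.4521,-0.8920)
member 3 (1-3): L=0.8214, (cx,cy)=(0.9946,0.1035)
member 4 (2-3): L=1.0293, (cx,cy)=(0.3633,0.9317)
member 5 (2-4): L=0.6740, (cx,cy)=(1.0000,0.0000)
member 6 (3-4): L=1.0048, (cx,cy)=(0.2986,-0.9544)
member 7 (3-5): L=0.6438, (cx,cy)=(0.9988,-0.0497)
member 8 (4-5): L=0.9884, (cx,cy)=(0.3470,0.9379)
member 9 (4-6): L=0.7540, (cx,cy)=(1.0000,0.0000)
member 10 (5-6): L=1.0140, (cx,cy)=(0.4053,-0.9142)
solve A·x = −loads:
  F[0-1] = -2076.1212 N (compression)
  F[0-2] = +656.5706 N (tension)
  F[1-2] = +1988.2003 N (tension)
  F[1-3] = -1639.0865 N (compression)
  F[2-3] = +1576.2181 N (tension)
  F[2-4] = +1462.4288 N (tension)
  F[3-4] = -1326.4562 N (compression)
  F[3-5] = -662.3831 N (compression)
  F[4-5] = +1349.8394 N (tension)
  F[4-6] = +597.9861 N (tension)
  F[5-6] = -1475.3620 N (compression)
  Rx@0 = +74.8400 N
  Ry@0 = +1943.0177 N
  Ry@6 = +1348.7423 N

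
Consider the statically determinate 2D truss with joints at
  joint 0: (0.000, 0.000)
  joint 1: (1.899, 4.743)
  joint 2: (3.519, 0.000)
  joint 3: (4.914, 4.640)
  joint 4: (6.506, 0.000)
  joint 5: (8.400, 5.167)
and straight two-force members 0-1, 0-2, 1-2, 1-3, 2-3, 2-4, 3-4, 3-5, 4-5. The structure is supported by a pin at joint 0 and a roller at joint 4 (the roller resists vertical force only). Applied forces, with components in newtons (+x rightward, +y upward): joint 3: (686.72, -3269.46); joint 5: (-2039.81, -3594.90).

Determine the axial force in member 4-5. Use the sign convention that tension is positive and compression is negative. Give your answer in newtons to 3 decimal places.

N=6 nodes, M=9 members, R=3 reactions → 2N=12, M+R=12
member 0 (0-1): L=5.1090, (cx,cy)=(0.3717,0.9284)
member 1 (0-2): L=3.5190, (cx,cy)=(1.0000,0.0000)
member 2 (1-2): L=5.0120, (cx,cy)=(0.3232,-0.9463)
member 3 (1-3): L=3.0168, (cx,cy)=(0.9994,-0.0341)
member 4 (2-3): L=4.8452, (cx,cy)=(0.2879,0.9577)
member 5 (2-4): L=2.9870, (cx,cy)=(1.0000,0.0000)
member 6 (3-4): L=4.9055, (cx,cy)=(0.3245,-0.9459)
member 7 (3-5): L=3.5256, (cx,cy)=(0.9888,0.1495)
member 8 (4-5): L=5.5032, (cx,cy)=(0.3442,0.9389)
solve A·x = −loads:
  F[0-1] = -951.9326 N (compression)
  F[0-2] = -999.2620 N (compression)
  F[1-2] = +957.8075 N (tension)
  F[1-3] = -663.7998 N (compression)
  F[2-3] = -946.4731 N (compression)
  F[2-4] = -417.1726 N (compression)
  F[3-4] = -2644.4237 N (compression)
  F[3-5] = -773.1211 N (compression)
  F[4-5] = -3705.7196 N (compression)
  Rx@0 = +1353.0900 N
  Ry@0 = +883.7315 N
  Ry@4 = +5980.6285 N

-3705.720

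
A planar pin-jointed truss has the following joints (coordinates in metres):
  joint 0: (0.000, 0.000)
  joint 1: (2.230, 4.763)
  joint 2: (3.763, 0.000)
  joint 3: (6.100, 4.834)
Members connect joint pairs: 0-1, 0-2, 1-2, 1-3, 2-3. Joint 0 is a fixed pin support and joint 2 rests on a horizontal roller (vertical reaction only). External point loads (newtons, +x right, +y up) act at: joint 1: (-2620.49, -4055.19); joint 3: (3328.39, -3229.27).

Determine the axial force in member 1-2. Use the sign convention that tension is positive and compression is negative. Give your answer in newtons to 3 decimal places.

-5543.588

N=4 nodes, M=5 members, R=3 reactions → 2N=8, M+R=8
member 0 (0-1): L=5.2592, (cx,cy)=(0.4240,0.9057)
member 1 (0-2): L=3.7630, (cx,cy)=(1.0000,0.0000)
member 2 (1-2): L=5.0036, (cx,cy)=(0.3064,-0.9519)
member 3 (1-3): L=3.8707, (cx,cy)=(0.9998,0.0183)
member 4 (2-3): L=5.3693, (cx,cy)=(0.4353,0.9003)
solve A·x = −loads:
  F[0-1] = +1449.0263 N (tension)
  F[0-2] = +93.4842 N (tension)
  F[1-2] = -5543.5880 N (compression)
  F[1-3] = +4934.1688 N (tension)
  F[2-3] = -3687.3823 N (compression)
  Rx@0 = -707.9000 N
  Ry@0 = -1312.3149 N
  Ry@2 = +8596.7749 N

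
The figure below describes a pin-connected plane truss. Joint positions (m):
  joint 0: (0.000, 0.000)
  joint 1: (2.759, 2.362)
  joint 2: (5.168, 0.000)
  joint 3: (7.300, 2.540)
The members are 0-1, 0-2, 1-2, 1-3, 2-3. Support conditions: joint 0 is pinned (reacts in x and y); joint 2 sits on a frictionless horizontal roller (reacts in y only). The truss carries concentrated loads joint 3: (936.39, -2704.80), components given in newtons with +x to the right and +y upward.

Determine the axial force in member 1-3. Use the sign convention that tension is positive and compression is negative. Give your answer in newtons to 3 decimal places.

3318.361

N=4 nodes, M=5 members, R=3 reactions → 2N=8, M+R=8
member 0 (0-1): L=3.6320, (cx,cy)=(0.7596,0.6503)
member 1 (0-2): L=5.1680, (cx,cy)=(1.0000,0.0000)
member 2 (1-2): L=3.3738, (cx,cy)=(0.7140,-0.7001)
member 3 (1-3): L=4.5445, (cx,cy)=(0.9992,0.0392)
member 4 (2-3): L=3.3162, (cx,cy)=(0.6429,0.7659)
solve A·x = −loads:
  F[0-1] = +2423.4442 N (tension)
  F[0-2] = -904.5677 N (compression)
  F[1-2] = -2065.5167 N (compression)
  F[1-3] = +3318.3615 N (tension)
  F[2-3] = -3701.0284 N (compression)
  Rx@0 = -936.3900 N
  Ry@0 = -1576.0573 N
  Ry@2 = +4280.8573 N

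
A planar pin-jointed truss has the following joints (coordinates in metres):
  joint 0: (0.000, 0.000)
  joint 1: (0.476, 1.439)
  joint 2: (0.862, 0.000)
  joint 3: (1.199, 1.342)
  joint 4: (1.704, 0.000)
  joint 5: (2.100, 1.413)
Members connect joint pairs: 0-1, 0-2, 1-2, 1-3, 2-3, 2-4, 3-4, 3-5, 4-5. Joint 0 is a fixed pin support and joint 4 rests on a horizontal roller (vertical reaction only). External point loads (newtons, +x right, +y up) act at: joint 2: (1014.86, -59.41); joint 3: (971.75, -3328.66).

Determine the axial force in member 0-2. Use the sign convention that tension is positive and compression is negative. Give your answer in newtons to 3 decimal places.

2069.483

N=6 nodes, M=9 members, R=3 reactions → 2N=12, M+R=12
member 0 (0-1): L=1.5157, (cx,cy)=(0.3140,0.9494)
member 1 (0-2): L=0.8620, (cx,cy)=(1.0000,0.0000)
member 2 (1-2): L=1.4899, (cx,cy)=(0.2591,-0.9659)
member 3 (1-3): L=0.7295, (cx,cy)=(0.9911,-0.1330)
member 4 (2-3): L=1.3837, (cx,cy)=(0.2436,0.9699)
member 5 (2-4): L=0.8420, (cx,cy)=(1.0000,0.0000)
member 6 (3-4): L=1.4339, (cx,cy)=(0.3522,-0.9359)
member 7 (3-5): L=0.9038, (cx,cy)=(0.9969,0.0786)
member 8 (4-5): L=1.4674, (cx,cy)=(0.2699,0.9629)
solve A·x = −loads:
  F[0-1] = -263.8837 N (compression)
  F[0-2] = +2069.4826 N (tension)
  F[1-2] = +281.0144 N (tension)
  F[1-3] = -157.0734 N (compression)
  F[2-3] = -218.5917 N (compression)
  F[2-4] = +1180.6678 N (tension)
  F[3-4] = -3352.3299 N (compression)
  F[3-5] = +0.0000 N (tension)
  F[4-5] = -0.0000 N (compression)
  Rx@0 = -1986.6100 N
  Ry@0 = +250.5329 N
  Ry@4 = +3137.5371 N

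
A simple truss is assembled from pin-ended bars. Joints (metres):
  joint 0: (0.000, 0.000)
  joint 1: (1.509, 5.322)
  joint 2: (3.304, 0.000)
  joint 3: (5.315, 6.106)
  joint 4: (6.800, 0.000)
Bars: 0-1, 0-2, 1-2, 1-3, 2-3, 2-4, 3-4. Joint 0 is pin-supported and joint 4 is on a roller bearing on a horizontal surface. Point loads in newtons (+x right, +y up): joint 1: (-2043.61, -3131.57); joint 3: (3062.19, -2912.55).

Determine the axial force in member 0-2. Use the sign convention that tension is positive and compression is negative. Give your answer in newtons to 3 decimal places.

1563.670

N=5 nodes, M=7 members, R=3 reactions → 2N=10, M+R=10
member 0 (0-1): L=5.5318, (cx,cy)=(0.2728,0.9621)
member 1 (0-2): L=3.3040, (cx,cy)=(1.0000,0.0000)
member 2 (1-2): L=5.6166, (cx,cy)=(0.3196,-0.9476)
member 3 (1-3): L=3.8859, (cx,cy)=(0.9794,0.2018)
member 4 (2-3): L=6.4286, (cx,cy)=(0.3128,0.9498)
member 5 (2-4): L=3.4960, (cx,cy)=(1.0000,0.0000)
member 6 (3-4): L=6.2840, (cx,cy)=(0.2363,-0.9717)
solve A·x = −loads:
  F[0-1] = -1998.2299 N (compression)
  F[0-2] = +1563.6704 N (tension)
  F[1-2] = -888.5468 N (compression)
  F[1-3] = +1819.9155 N (tension)
  F[2-3] = +886.4353 N (tension)
  F[2-4] = +1002.4051 N (tension)
  F[3-4] = -4241.8170 N (compression)
  Rx@0 = -1018.5800 N
  Ry@0 = +1922.4462 N
  Ry@4 = +4121.6738 N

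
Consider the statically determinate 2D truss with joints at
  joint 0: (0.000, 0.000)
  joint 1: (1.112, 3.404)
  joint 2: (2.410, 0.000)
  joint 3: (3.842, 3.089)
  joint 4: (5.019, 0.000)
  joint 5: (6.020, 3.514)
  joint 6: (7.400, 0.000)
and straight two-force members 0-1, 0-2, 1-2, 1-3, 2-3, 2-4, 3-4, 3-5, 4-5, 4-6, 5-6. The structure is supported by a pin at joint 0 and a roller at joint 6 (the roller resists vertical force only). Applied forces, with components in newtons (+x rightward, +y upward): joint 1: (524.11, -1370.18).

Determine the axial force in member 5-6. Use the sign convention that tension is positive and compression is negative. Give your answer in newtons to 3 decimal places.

N=7 nodes, M=11 members, R=3 reactions → 2N=14, M+R=14
member 0 (0-1): L=3.5810, (cx,cy)=(0.3105,0.9506)
member 1 (0-2): L=2.4100, (cx,cy)=(1.0000,0.0000)
member 2 (1-2): L=3.6431, (cx,cy)=(0.3563,-0.9344)
member 3 (1-3): L=2.7481, (cx,cy)=(0.9934,-0.1146)
member 4 (2-3): L=3.4048, (cx,cy)=(0.4206,0.9073)
member 5 (2-4): L=2.6090, (cx,cy)=(1.0000,0.0000)
member 6 (3-4): L=3.3056, (cx,cy)=(0.3561,-0.9345)
member 7 (3-5): L=2.2191, (cx,cy)=(0.9815,0.1915)
member 8 (4-5): L=3.6538, (cx,cy)=(0.2740,0.9617)
member 9 (4-6): L=2.3810, (cx,cy)=(1.0000,0.0000)
member 10 (5-6): L=3.7753, (cx,cy)=(0.3655,-0.9308)
solve A·x = −loads:
  F[0-1] = -971.2034 N (compression)
  F[0-2] = +825.6933 N (tension)
  F[1-2] = -393.7421 N (compression)
  F[1-3] = -689.9537 N (compression)
  F[2-3] = +405.5126 N (tension)
  F[2-4] = +514.8537 N (tension)
  F[3-4] = -545.3031 N (compression)
  F[3-5] = -326.7425 N (compression)
  F[4-5] = +529.8372 N (tension)
  F[4-6] = +175.5388 N (tension)
  F[5-6] = -480.2209 N (compression)
  Rx@0 = -524.1100 N
  Ry@0 = +923.1921 N
  Ry@6 = +446.9879 N

-480.221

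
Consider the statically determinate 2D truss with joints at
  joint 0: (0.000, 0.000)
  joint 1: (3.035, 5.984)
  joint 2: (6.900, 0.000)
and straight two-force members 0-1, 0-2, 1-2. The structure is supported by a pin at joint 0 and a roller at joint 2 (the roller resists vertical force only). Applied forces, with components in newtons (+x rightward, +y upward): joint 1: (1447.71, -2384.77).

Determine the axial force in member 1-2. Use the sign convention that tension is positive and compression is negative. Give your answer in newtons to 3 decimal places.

N=3 nodes, M=3 members, R=3 reactions → 2N=6, M+R=6
member 0 (0-1): L=6.7097, (cx,cy)=(0.4523,0.8918)
member 1 (0-2): L=6.9000, (cx,cy)=(1.0000,0.0000)
member 2 (1-2): L=7.1237, (cx,cy)=(0.5426,-0.8400)
solve A·x = −loads:
  F[0-1] = -90.0327 N (compression)
  F[0-2] = +1488.4348 N (tension)
  F[1-2] = -2743.3630 N (compression)
  Rx@0 = -1447.7100 N
  Ry@0 = +80.2956 N
  Ry@2 = +2304.4744 N

-2743.363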